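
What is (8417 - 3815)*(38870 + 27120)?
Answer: 303685980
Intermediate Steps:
(8417 - 3815)*(38870 + 27120) = 4602*65990 = 303685980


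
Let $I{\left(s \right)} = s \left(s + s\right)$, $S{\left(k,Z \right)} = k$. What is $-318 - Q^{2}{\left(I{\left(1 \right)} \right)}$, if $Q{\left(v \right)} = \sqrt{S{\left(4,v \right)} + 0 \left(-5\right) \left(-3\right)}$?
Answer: $-322$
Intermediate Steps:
$I{\left(s \right)} = 2 s^{2}$ ($I{\left(s \right)} = s 2 s = 2 s^{2}$)
$Q{\left(v \right)} = 2$ ($Q{\left(v \right)} = \sqrt{4 + 0 \left(-5\right) \left(-3\right)} = \sqrt{4 + 0 \left(-3\right)} = \sqrt{4 + 0} = \sqrt{4} = 2$)
$-318 - Q^{2}{\left(I{\left(1 \right)} \right)} = -318 - 2^{2} = -318 - 4 = -322$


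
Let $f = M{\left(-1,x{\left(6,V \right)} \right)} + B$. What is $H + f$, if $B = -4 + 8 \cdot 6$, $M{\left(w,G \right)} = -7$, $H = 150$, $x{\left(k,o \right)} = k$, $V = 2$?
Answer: $187$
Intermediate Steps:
$B = 44$ ($B = -4 + 48 = 44$)
$f = 37$ ($f = -7 + 44 = 37$)
$H + f = 150 + 37 = 187$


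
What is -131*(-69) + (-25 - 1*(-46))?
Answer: 9060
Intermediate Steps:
-131*(-69) + (-25 - 1*(-46)) = 9039 + (-25 + 46) = 9039 + 21 = 9060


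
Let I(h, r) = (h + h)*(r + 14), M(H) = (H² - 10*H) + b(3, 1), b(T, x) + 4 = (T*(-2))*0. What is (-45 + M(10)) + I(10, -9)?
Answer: 51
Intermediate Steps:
b(T, x) = -4 (b(T, x) = -4 + (T*(-2))*0 = -4 - 2*T*0 = -4 + 0 = -4)
M(H) = -4 + H² - 10*H (M(H) = (H² - 10*H) - 4 = -4 + H² - 10*H)
I(h, r) = 2*h*(14 + r) (I(h, r) = (2*h)*(14 + r) = 2*h*(14 + r))
(-45 + M(10)) + I(10, -9) = (-45 + (-4 + 10² - 10*10)) + 2*10*(14 - 9) = (-45 + (-4 + 100 - 100)) + 2*10*5 = (-45 - 4) + 100 = -49 + 100 = 51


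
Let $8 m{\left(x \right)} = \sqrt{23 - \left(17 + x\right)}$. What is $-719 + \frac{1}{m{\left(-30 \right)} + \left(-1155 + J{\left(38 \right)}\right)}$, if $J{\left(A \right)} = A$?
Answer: $- \frac{3210339}{4465} \approx -719.0$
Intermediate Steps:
$m{\left(x \right)} = \frac{\sqrt{6 - x}}{8}$ ($m{\left(x \right)} = \frac{\sqrt{23 - \left(17 + x\right)}}{8} = \frac{\sqrt{6 - x}}{8}$)
$-719 + \frac{1}{m{\left(-30 \right)} + \left(-1155 + J{\left(38 \right)}\right)} = -719 + \frac{1}{\frac{\sqrt{6 - -30}}{8} + \left(-1155 + 38\right)} = -719 + \frac{1}{\frac{\sqrt{6 + 30}}{8} - 1117} = -719 + \frac{1}{\frac{\sqrt{36}}{8} - 1117} = -719 + \frac{1}{\frac{1}{8} \cdot 6 - 1117} = -719 + \frac{1}{\frac{3}{4} - 1117} = -719 + \frac{1}{- \frac{4465}{4}} = -719 - \frac{4}{4465} = - \frac{3210339}{4465}$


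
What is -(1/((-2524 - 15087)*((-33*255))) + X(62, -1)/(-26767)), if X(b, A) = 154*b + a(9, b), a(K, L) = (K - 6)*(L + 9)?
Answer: 1446546644198/3966777455355 ≈ 0.36467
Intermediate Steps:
a(K, L) = (-6 + K)*(9 + L)
X(b, A) = 27 + 157*b (X(b, A) = 154*b + (-54 - 6*b + 9*9 + 9*b) = 154*b + (-54 - 6*b + 81 + 9*b) = 154*b + (27 + 3*b) = 27 + 157*b)
-(1/((-2524 - 15087)*((-33*255))) + X(62, -1)/(-26767)) = -(1/((-2524 - 15087)*((-33*255))) + (27 + 157*62)/(-26767)) = -(1/(-17611*(-8415)) + (27 + 9734)*(-1/26767)) = -(-1/17611*(-1/8415) + 9761*(-1/26767)) = -(1/148196565 - 9761/26767) = -1*(-1446546644198/3966777455355) = 1446546644198/3966777455355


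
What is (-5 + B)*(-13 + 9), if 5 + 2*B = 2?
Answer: 26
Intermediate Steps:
B = -3/2 (B = -5/2 + (½)*2 = -5/2 + 1 = -3/2 ≈ -1.5000)
(-5 + B)*(-13 + 9) = (-5 - 3/2)*(-13 + 9) = -13/2*(-4) = 26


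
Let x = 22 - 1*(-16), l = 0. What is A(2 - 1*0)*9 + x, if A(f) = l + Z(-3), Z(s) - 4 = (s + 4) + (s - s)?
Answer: 83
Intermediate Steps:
Z(s) = 8 + s (Z(s) = 4 + ((s + 4) + (s - s)) = 4 + ((4 + s) + 0) = 4 + (4 + s) = 8 + s)
A(f) = 5 (A(f) = 0 + (8 - 3) = 0 + 5 = 5)
x = 38 (x = 22 + 16 = 38)
A(2 - 1*0)*9 + x = 5*9 + 38 = 45 + 38 = 83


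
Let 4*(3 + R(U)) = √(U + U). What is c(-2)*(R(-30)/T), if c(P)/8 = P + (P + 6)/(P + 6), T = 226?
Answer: 12/113 - 2*I*√15/113 ≈ 0.10619 - 0.068548*I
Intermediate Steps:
R(U) = -3 + √2*√U/4 (R(U) = -3 + √(U + U)/4 = -3 + √(2*U)/4 = -3 + (√2*√U)/4 = -3 + √2*√U/4)
c(P) = 8 + 8*P (c(P) = 8*(P + (P + 6)/(P + 6)) = 8*(P + (6 + P)/(6 + P)) = 8*(P + 1) = 8*(1 + P) = 8 + 8*P)
c(-2)*(R(-30)/T) = (8 + 8*(-2))*((-3 + √2*√(-30)/4)/226) = (8 - 16)*((-3 + √2*(I*√30)/4)*(1/226)) = -8*(-3 + I*√15/2)/226 = -8*(-3/226 + I*√15/452) = 12/113 - 2*I*√15/113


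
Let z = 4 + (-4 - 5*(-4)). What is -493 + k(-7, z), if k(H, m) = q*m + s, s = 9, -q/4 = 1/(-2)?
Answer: -444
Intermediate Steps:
q = 2 (q = -4/(-2) = -4*(-1)/2 = -4*(-1/2) = 2)
z = 20 (z = 4 + (-4 + 20) = 4 + 16 = 20)
k(H, m) = 9 + 2*m (k(H, m) = 2*m + 9 = 9 + 2*m)
-493 + k(-7, z) = -493 + (9 + 2*20) = -493 + (9 + 40) = -493 + 49 = -444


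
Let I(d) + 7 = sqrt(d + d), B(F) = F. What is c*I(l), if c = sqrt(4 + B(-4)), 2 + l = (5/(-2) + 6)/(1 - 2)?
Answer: 0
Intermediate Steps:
l = -11/2 (l = -2 + (5/(-2) + 6)/(1 - 2) = -2 + (5*(-1/2) + 6)/(-1) = -2 + (-5/2 + 6)*(-1) = -2 + (7/2)*(-1) = -2 - 7/2 = -11/2 ≈ -5.5000)
I(d) = -7 + sqrt(2)*sqrt(d) (I(d) = -7 + sqrt(d + d) = -7 + sqrt(2*d) = -7 + sqrt(2)*sqrt(d))
c = 0 (c = sqrt(4 - 4) = sqrt(0) = 0)
c*I(l) = 0*(-7 + sqrt(2)*sqrt(-11/2)) = 0*(-7 + sqrt(2)*(I*sqrt(22)/2)) = 0*(-7 + I*sqrt(11)) = 0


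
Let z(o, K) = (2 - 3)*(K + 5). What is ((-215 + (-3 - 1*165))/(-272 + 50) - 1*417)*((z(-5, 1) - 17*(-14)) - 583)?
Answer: 10786347/74 ≈ 1.4576e+5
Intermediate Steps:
z(o, K) = -5 - K (z(o, K) = -(5 + K) = -5 - K)
((-215 + (-3 - 1*165))/(-272 + 50) - 1*417)*((z(-5, 1) - 17*(-14)) - 583) = ((-215 + (-3 - 1*165))/(-272 + 50) - 1*417)*(((-5 - 1*1) - 17*(-14)) - 583) = ((-215 + (-3 - 165))/(-222) - 417)*(((-5 - 1) + 238) - 583) = ((-215 - 168)*(-1/222) - 417)*((-6 + 238) - 583) = (-383*(-1/222) - 417)*(232 - 583) = (383/222 - 417)*(-351) = -92191/222*(-351) = 10786347/74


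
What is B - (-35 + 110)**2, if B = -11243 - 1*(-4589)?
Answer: -12279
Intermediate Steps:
B = -6654 (B = -11243 + 4589 = -6654)
B - (-35 + 110)**2 = -6654 - (-35 + 110)**2 = -6654 - 1*75**2 = -6654 - 1*5625 = -6654 - 5625 = -12279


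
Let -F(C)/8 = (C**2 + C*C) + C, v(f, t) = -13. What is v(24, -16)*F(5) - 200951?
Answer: -195231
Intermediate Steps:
F(C) = -16*C**2 - 8*C (F(C) = -8*((C**2 + C*C) + C) = -8*((C**2 + C**2) + C) = -8*(2*C**2 + C) = -8*(C + 2*C**2) = -16*C**2 - 8*C)
v(24, -16)*F(5) - 200951 = -(-104)*5*(1 + 2*5) - 200951 = -(-104)*5*(1 + 10) - 200951 = -(-104)*5*11 - 200951 = -13*(-440) - 200951 = 5720 - 200951 = -195231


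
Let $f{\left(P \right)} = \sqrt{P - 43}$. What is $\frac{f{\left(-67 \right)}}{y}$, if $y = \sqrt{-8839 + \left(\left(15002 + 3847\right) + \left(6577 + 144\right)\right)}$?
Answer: $\frac{i \sqrt{10}}{39} \approx 0.081084 i$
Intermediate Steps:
$f{\left(P \right)} = \sqrt{-43 + P}$
$y = 39 \sqrt{11}$ ($y = \sqrt{-8839 + \left(18849 + 6721\right)} = \sqrt{-8839 + 25570} = \sqrt{16731} = 39 \sqrt{11} \approx 129.35$)
$\frac{f{\left(-67 \right)}}{y} = \frac{\sqrt{-43 - 67}}{39 \sqrt{11}} = \sqrt{-110} \frac{\sqrt{11}}{429} = i \sqrt{110} \frac{\sqrt{11}}{429} = \frac{i \sqrt{10}}{39}$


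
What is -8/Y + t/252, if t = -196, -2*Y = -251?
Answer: -1901/2259 ≈ -0.84152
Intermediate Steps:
Y = 251/2 (Y = -1/2*(-251) = 251/2 ≈ 125.50)
-8/Y + t/252 = -8/251/2 - 196/252 = -8*2/251 - 196*1/252 = -16/251 - 7/9 = -1901/2259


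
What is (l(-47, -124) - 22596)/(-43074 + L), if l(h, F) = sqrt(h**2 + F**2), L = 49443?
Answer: -7532/2123 + sqrt(17585)/6369 ≈ -3.5270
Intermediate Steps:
l(h, F) = sqrt(F**2 + h**2)
(l(-47, -124) - 22596)/(-43074 + L) = (sqrt((-124)**2 + (-47)**2) - 22596)/(-43074 + 49443) = (sqrt(15376 + 2209) - 22596)/6369 = (sqrt(17585) - 22596)*(1/6369) = (-22596 + sqrt(17585))*(1/6369) = -7532/2123 + sqrt(17585)/6369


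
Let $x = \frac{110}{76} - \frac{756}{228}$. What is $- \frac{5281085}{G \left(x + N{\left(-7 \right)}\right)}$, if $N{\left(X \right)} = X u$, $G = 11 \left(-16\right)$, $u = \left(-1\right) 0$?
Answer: $- \frac{100340615}{6248} \approx -16060.0$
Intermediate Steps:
$u = 0$
$x = - \frac{71}{38}$ ($x = 110 \cdot \frac{1}{76} - \frac{63}{19} = \frac{55}{38} - \frac{63}{19} = - \frac{71}{38} \approx -1.8684$)
$G = -176$
$N{\left(X \right)} = 0$ ($N{\left(X \right)} = X 0 = 0$)
$- \frac{5281085}{G \left(x + N{\left(-7 \right)}\right)} = - \frac{5281085}{\left(-176\right) \left(- \frac{71}{38} + 0\right)} = - \frac{5281085}{\left(-176\right) \left(- \frac{71}{38}\right)} = - \frac{5281085}{\frac{6248}{19}} = \left(-5281085\right) \frac{19}{6248} = - \frac{100340615}{6248}$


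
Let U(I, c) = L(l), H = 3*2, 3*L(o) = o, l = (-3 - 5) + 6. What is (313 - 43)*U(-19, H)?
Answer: -180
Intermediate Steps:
l = -2 (l = -8 + 6 = -2)
L(o) = o/3
H = 6
U(I, c) = -⅔ (U(I, c) = (⅓)*(-2) = -⅔)
(313 - 43)*U(-19, H) = (313 - 43)*(-⅔) = 270*(-⅔) = -180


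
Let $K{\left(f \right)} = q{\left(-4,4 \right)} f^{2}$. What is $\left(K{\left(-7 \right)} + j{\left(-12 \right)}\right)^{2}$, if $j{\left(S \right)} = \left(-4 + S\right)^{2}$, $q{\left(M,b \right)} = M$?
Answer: $3600$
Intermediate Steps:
$K{\left(f \right)} = - 4 f^{2}$
$\left(K{\left(-7 \right)} + j{\left(-12 \right)}\right)^{2} = \left(- 4 \left(-7\right)^{2} + \left(-4 - 12\right)^{2}\right)^{2} = \left(\left(-4\right) 49 + \left(-16\right)^{2}\right)^{2} = \left(-196 + 256\right)^{2} = 60^{2} = 3600$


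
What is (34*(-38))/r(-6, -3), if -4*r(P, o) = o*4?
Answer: -1292/3 ≈ -430.67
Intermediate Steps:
r(P, o) = -o (r(P, o) = -o*4/4 = -o)
(34*(-38))/r(-6, -3) = (34*(-38))/((-1*(-3))) = -1292/3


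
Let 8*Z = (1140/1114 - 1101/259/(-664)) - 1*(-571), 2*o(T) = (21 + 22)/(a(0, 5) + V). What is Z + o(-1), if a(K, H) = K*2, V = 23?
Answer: 1276763069031/17625476288 ≈ 72.438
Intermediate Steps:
a(K, H) = 2*K
o(T) = 43/46 (o(T) = ((21 + 22)/(2*0 + 23))/2 = (43/(0 + 23))/2 = (43/23)/2 = (43*(1/23))/2 = (½)*(43/23) = 43/46)
Z = 54795090449/766325056 (Z = ((1140/1114 - 1101/259/(-664)) - 1*(-571))/8 = ((1140*(1/1114) - 1101*1/259*(-1/664)) + 571)/8 = ((570/557 - 1101/259*(-1/664)) + 571)/8 = ((570/557 + 1101/171976) + 571)/8 = (98639577/95790632 + 571)/8 = (⅛)*(54795090449/95790632) = 54795090449/766325056 ≈ 71.504)
Z + o(-1) = 54795090449/766325056 + 43/46 = 1276763069031/17625476288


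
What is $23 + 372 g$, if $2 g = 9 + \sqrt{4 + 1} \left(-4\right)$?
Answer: $1697 - 744 \sqrt{5} \approx 33.365$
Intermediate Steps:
$g = \frac{9}{2} - 2 \sqrt{5}$ ($g = \frac{9 + \sqrt{4 + 1} \left(-4\right)}{2} = \frac{9 + \sqrt{5} \left(-4\right)}{2} = \frac{9 - 4 \sqrt{5}}{2} = \frac{9}{2} - 2 \sqrt{5} \approx 0.027864$)
$23 + 372 g = 23 + 372 \left(\frac{9}{2} - 2 \sqrt{5}\right) = 23 + \left(1674 - 744 \sqrt{5}\right) = 1697 - 744 \sqrt{5}$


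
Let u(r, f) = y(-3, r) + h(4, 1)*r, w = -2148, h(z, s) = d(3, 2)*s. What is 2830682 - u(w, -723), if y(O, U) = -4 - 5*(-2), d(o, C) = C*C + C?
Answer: 2843564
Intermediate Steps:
d(o, C) = C + C**2 (d(o, C) = C**2 + C = C + C**2)
h(z, s) = 6*s (h(z, s) = (2*(1 + 2))*s = (2*3)*s = 6*s)
y(O, U) = 6 (y(O, U) = -4 + 10 = 6)
u(r, f) = 6 + 6*r (u(r, f) = 6 + (6*1)*r = 6 + 6*r)
2830682 - u(w, -723) = 2830682 - (6 + 6*(-2148)) = 2830682 - (6 - 12888) = 2830682 - 1*(-12882) = 2830682 + 12882 = 2843564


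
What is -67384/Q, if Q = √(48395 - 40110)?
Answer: -67384*√8285/8285 ≈ -740.30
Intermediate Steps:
Q = √8285 ≈ 91.022
-67384/Q = -67384*√8285/8285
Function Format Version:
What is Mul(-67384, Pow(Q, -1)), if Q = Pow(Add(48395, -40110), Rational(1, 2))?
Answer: Mul(Rational(-67384, 8285), Pow(8285, Rational(1, 2))) ≈ -740.30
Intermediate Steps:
Q = Pow(8285, Rational(1, 2)) ≈ 91.022
Mul(-67384, Pow(Q, -1)) = Mul(-67384, Pow(Pow(8285, Rational(1, 2)), -1)) = Mul(-67384, Mul(Rational(1, 8285), Pow(8285, Rational(1, 2)))) = Mul(Rational(-67384, 8285), Pow(8285, Rational(1, 2)))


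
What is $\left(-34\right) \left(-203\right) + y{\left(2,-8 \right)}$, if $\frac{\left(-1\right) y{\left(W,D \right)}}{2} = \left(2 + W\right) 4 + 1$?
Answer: $6868$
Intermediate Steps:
$y{\left(W,D \right)} = -18 - 8 W$ ($y{\left(W,D \right)} = - 2 \left(\left(2 + W\right) 4 + 1\right) = - 2 \left(\left(8 + 4 W\right) + 1\right) = - 2 \left(9 + 4 W\right) = -18 - 8 W$)
$\left(-34\right) \left(-203\right) + y{\left(2,-8 \right)} = \left(-34\right) \left(-203\right) - 34 = 6902 - 34 = 6868$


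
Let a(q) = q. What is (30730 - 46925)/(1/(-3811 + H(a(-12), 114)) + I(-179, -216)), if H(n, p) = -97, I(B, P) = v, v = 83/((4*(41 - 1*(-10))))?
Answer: -161389653/4052 ≈ -39830.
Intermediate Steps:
v = 83/204 (v = 83/((4*(41 + 10))) = 83/((4*51)) = 83/204 ≈ 0.40686)
I(B, P) = 83/204
(30730 - 46925)/(1/(-3811 + H(a(-12), 114)) + I(-179, -216)) = (30730 - 46925)/(1/(-3811 - 97) + 83/204) = -16195/(1/(-3908) + 83/204) = -16195/(-1/3908 + 83/204) = -16195/20260/49827 = -16195*49827/20260 = -161389653/4052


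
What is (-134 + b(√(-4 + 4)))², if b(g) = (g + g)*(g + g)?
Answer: 17956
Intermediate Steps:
b(g) = 4*g² (b(g) = (2*g)*(2*g) = 4*g²)
(-134 + b(√(-4 + 4)))² = (-134 + 4*(√(-4 + 4))²)² = (-134 + 4*(√0)²)² = (-134 + 4*0²)² = (-134 + 4*0)² = (-134 + 0)² = (-134)² = 17956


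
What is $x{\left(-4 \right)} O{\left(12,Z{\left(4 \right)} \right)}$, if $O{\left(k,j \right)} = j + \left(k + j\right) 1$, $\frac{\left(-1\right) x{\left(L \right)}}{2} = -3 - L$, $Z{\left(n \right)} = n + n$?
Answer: $-56$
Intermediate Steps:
$Z{\left(n \right)} = 2 n$
$x{\left(L \right)} = 6 + 2 L$ ($x{\left(L \right)} = - 2 \left(-3 - L\right) = 6 + 2 L$)
$O{\left(k,j \right)} = k + 2 j$ ($O{\left(k,j \right)} = j + \left(j + k\right) 1 = j + \left(j + k\right) = k + 2 j$)
$x{\left(-4 \right)} O{\left(12,Z{\left(4 \right)} \right)} = \left(6 + 2 \left(-4\right)\right) \left(12 + 2 \cdot 2 \cdot 4\right) = \left(6 - 8\right) \left(12 + 2 \cdot 8\right) = - 2 \left(12 + 16\right) = \left(-2\right) 28 = -56$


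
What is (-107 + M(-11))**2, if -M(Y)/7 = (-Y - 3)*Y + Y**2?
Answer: 114244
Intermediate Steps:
M(Y) = -7*Y**2 - 7*Y*(-3 - Y) (M(Y) = -7*((-Y - 3)*Y + Y**2) = -7*((-3 - Y)*Y + Y**2) = -7*(Y*(-3 - Y) + Y**2) = -7*(Y**2 + Y*(-3 - Y)) = -7*Y**2 - 7*Y*(-3 - Y))
(-107 + M(-11))**2 = (-107 + 21*(-11))**2 = (-107 - 231)**2 = (-338)**2 = 114244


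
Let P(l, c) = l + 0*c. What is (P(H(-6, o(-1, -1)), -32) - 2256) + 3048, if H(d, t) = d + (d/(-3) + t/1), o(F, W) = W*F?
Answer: 789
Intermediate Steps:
o(F, W) = F*W
H(d, t) = t + 2*d/3 (H(d, t) = d + (d*(-1/3) + t*1) = d + (-d/3 + t) = d + (t - d/3) = t + 2*d/3)
P(l, c) = l (P(l, c) = l + 0 = l)
(P(H(-6, o(-1, -1)), -32) - 2256) + 3048 = ((-1*(-1) + (2/3)*(-6)) - 2256) + 3048 = ((1 - 4) - 2256) + 3048 = (-3 - 2256) + 3048 = -2259 + 3048 = 789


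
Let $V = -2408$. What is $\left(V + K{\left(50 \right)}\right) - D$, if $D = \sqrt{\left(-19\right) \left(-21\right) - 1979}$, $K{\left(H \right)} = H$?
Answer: $-2358 - 2 i \sqrt{395} \approx -2358.0 - 39.749 i$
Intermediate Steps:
$D = 2 i \sqrt{395}$ ($D = \sqrt{399 - 1979} = \sqrt{-1580} = 2 i \sqrt{395} \approx 39.749 i$)
$\left(V + K{\left(50 \right)}\right) - D = \left(-2408 + 50\right) - 2 i \sqrt{395} = -2358 - 2 i \sqrt{395}$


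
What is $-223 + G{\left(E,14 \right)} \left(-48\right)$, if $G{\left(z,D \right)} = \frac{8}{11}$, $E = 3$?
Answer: $- \frac{2837}{11} \approx -257.91$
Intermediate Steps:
$G{\left(z,D \right)} = \frac{8}{11}$ ($G{\left(z,D \right)} = 8 \cdot \frac{1}{11} = \frac{8}{11}$)
$-223 + G{\left(E,14 \right)} \left(-48\right) = -223 + \frac{8}{11} \left(-48\right) = -223 - \frac{384}{11} = - \frac{2837}{11}$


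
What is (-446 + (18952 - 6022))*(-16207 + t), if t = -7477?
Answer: -295671056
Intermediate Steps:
(-446 + (18952 - 6022))*(-16207 + t) = (-446 + (18952 - 6022))*(-16207 - 7477) = (-446 + 12930)*(-23684) = 12484*(-23684) = -295671056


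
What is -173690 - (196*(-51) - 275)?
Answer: -163419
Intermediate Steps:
-173690 - (196*(-51) - 275) = -173690 - (-9996 - 275) = -173690 - 1*(-10271) = -173690 + 10271 = -163419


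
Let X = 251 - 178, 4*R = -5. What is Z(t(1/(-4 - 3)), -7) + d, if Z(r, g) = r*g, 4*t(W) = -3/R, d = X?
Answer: 344/5 ≈ 68.800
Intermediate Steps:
R = -5/4 (R = (1/4)*(-5) = -5/4 ≈ -1.2500)
X = 73
d = 73
t(W) = 3/5 (t(W) = (-3/(-5/4))/4 = (-3*(-4/5))/4 = (1/4)*(12/5) = 3/5)
Z(r, g) = g*r
Z(t(1/(-4 - 3)), -7) + d = -7*3/5 + 73 = -21/5 + 73 = 344/5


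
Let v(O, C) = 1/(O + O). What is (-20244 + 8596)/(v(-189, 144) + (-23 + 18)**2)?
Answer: -4402944/9449 ≈ -465.97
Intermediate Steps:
v(O, C) = 1/(2*O)
(-20244 + 8596)/(v(-189, 144) + (-23 + 18)**2) = (-20244 + 8596)/((1/2)/(-189) + (-23 + 18)**2) = -11648/((1/2)*(-1/189) + (-5)**2) = -11648/(-1/378 + 25) = -11648/9449/378 = -11648*378/9449 = -4402944/9449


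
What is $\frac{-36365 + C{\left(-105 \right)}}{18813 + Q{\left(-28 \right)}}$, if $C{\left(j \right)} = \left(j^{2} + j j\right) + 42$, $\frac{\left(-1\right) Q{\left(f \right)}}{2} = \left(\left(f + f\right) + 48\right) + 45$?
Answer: $- \frac{2039}{2677} \approx -0.76167$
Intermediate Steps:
$Q{\left(f \right)} = -186 - 4 f$ ($Q{\left(f \right)} = - 2 \left(\left(\left(f + f\right) + 48\right) + 45\right) = - 2 \left(\left(2 f + 48\right) + 45\right) = - 2 \left(\left(48 + 2 f\right) + 45\right) = - 2 \left(93 + 2 f\right) = -186 - 4 f$)
$C{\left(j \right)} = 42 + 2 j^{2}$ ($C{\left(j \right)} = \left(j^{2} + j^{2}\right) + 42 = 2 j^{2} + 42 = 42 + 2 j^{2}$)
$\frac{-36365 + C{\left(-105 \right)}}{18813 + Q{\left(-28 \right)}} = \frac{-36365 + \left(42 + 2 \left(-105\right)^{2}\right)}{18813 - 74} = \frac{-36365 + \left(42 + 2 \cdot 11025\right)}{18813 + \left(-186 + 112\right)} = \frac{-36365 + \left(42 + 22050\right)}{18813 - 74} = \frac{-36365 + 22092}{18739} = \left(-14273\right) \frac{1}{18739} = - \frac{2039}{2677}$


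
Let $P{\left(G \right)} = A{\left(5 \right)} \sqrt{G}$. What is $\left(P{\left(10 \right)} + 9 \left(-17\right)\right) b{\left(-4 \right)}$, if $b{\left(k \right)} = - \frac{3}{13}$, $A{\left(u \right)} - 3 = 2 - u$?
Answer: $\frac{459}{13} \approx 35.308$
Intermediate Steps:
$A{\left(u \right)} = 5 - u$ ($A{\left(u \right)} = 3 - \left(-2 + u\right) = 5 - u$)
$b{\left(k \right)} = - \frac{3}{13}$ ($b{\left(k \right)} = \left(-3\right) \frac{1}{13} = - \frac{3}{13}$)
$P{\left(G \right)} = 0$ ($P{\left(G \right)} = \left(5 - 5\right) \sqrt{G} = 0 \sqrt{G} = 0$)
$\left(P{\left(10 \right)} + 9 \left(-17\right)\right) b{\left(-4 \right)} = \left(0 + 9 \left(-17\right)\right) \left(- \frac{3}{13}\right) = \left(0 - 153\right) \left(- \frac{3}{13}\right) = \left(-153\right) \left(- \frac{3}{13}\right) = \frac{459}{13}$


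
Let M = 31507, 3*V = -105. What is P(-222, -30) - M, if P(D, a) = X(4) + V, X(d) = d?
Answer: -31538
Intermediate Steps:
V = -35 (V = (⅓)*(-105) = -35)
P(D, a) = -31 (P(D, a) = 4 - 35 = -31)
P(-222, -30) - M = -31 - 1*31507 = -31 - 31507 = -31538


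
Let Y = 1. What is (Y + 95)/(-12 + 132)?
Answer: ⅘ ≈ 0.80000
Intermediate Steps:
(Y + 95)/(-12 + 132) = (1 + 95)/(-12 + 132) = 96/120 = 96*(1/120) = ⅘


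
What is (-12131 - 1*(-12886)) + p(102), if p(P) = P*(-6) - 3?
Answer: 140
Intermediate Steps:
p(P) = -3 - 6*P (p(P) = -6*P - 3 = -3 - 6*P)
(-12131 - 1*(-12886)) + p(102) = (-12131 - 1*(-12886)) + (-3 - 6*102) = (-12131 + 12886) + (-3 - 612) = 755 - 615 = 140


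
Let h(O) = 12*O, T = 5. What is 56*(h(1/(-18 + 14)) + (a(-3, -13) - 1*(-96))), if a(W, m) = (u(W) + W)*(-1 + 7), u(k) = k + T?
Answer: 4872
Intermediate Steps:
u(k) = 5 + k (u(k) = k + 5 = 5 + k)
a(W, m) = 30 + 12*W (a(W, m) = ((5 + W) + W)*(-1 + 7) = (5 + 2*W)*6 = 30 + 12*W)
56*(h(1/(-18 + 14)) + (a(-3, -13) - 1*(-96))) = 56*(12/(-18 + 14) + ((30 + 12*(-3)) - 1*(-96))) = 56*(12/(-4) + ((30 - 36) + 96)) = 56*(12*(-¼) + (-6 + 96)) = 56*(-3 + 90) = 56*87 = 4872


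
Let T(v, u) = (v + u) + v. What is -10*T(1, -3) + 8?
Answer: 18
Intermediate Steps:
T(v, u) = u + 2*v (T(v, u) = (u + v) + v = u + 2*v)
-10*T(1, -3) + 8 = -10*(-3 + 2*1) + 8 = -10*(-3 + 2) + 8 = -10*(-1) + 8 = 10 + 8 = 18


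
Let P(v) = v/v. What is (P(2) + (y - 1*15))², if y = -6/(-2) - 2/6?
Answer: 1156/9 ≈ 128.44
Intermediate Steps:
y = 8/3 (y = -6*(-½) - 2*⅙ = 3 - ⅓ = 8/3 ≈ 2.6667)
P(v) = 1
(P(2) + (y - 1*15))² = (1 + (8/3 - 1*15))² = (1 + (8/3 - 15))² = (1 - 37/3)² = (-34/3)² = 1156/9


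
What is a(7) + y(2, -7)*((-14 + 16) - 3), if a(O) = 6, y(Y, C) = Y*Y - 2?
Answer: 4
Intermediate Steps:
y(Y, C) = -2 + Y**2 (y(Y, C) = Y**2 - 2 = -2 + Y**2)
a(7) + y(2, -7)*((-14 + 16) - 3) = 6 + (-2 + 2**2)*((-14 + 16) - 3) = 6 + (-2 + 4)*(2 - 3) = 6 + 2*(-1) = 6 - 2 = 4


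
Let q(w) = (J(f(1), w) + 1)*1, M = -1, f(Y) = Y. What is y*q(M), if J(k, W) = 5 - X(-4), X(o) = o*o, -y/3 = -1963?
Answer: -58890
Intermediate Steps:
y = 5889 (y = -3*(-1963) = 5889)
X(o) = o**2
J(k, W) = -11 (J(k, W) = 5 - 1*(-4)**2 = 5 - 1*16 = 5 - 16 = -11)
q(w) = -10 (q(w) = (-11 + 1)*1 = -10*1 = -10)
y*q(M) = 5889*(-10) = -58890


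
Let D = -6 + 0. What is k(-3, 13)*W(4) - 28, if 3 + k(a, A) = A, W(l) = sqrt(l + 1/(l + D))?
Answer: -28 + 5*sqrt(14) ≈ -9.2917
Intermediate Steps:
D = -6
W(l) = sqrt(l + 1/(-6 + l)) (W(l) = sqrt(l + 1/(l - 6)) = sqrt(l + 1/(-6 + l)))
k(a, A) = -3 + A
k(-3, 13)*W(4) - 28 = (-3 + 13)*sqrt((1 + 4*(-6 + 4))/(-6 + 4)) - 28 = 10*sqrt((1 + 4*(-2))/(-2)) - 28 = 10*sqrt(-(1 - 8)/2) - 28 = 10*sqrt(-1/2*(-7)) - 28 = 10*sqrt(7/2) - 28 = 10*(sqrt(14)/2) - 28 = 5*sqrt(14) - 28 = -28 + 5*sqrt(14)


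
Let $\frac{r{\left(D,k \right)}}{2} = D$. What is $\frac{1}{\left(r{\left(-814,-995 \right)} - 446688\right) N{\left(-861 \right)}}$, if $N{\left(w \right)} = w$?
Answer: $\frac{1}{386000076} \approx 2.5907 \cdot 10^{-9}$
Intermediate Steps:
$r{\left(D,k \right)} = 2 D$
$\frac{1}{\left(r{\left(-814,-995 \right)} - 446688\right) N{\left(-861 \right)}} = \frac{1}{\left(2 \left(-814\right) - 446688\right) \left(-861\right)} = \frac{1}{-1628 - 446688} \left(- \frac{1}{861}\right) = \frac{1}{-448316} \left(- \frac{1}{861}\right) = \left(- \frac{1}{448316}\right) \left(- \frac{1}{861}\right) = \frac{1}{386000076}$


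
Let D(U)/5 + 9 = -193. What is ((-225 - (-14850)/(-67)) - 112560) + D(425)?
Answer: -7639115/67 ≈ -1.1402e+5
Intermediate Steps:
D(U) = -1010 (D(U) = -45 + 5*(-193) = -45 - 965 = -1010)
((-225 - (-14850)/(-67)) - 112560) + D(425) = ((-225 - (-14850)/(-67)) - 112560) - 1010 = ((-225 - (-14850)*(-1)/67) - 112560) - 1010 = ((-225 - 198*75/67) - 112560) - 1010 = ((-225 - 14850/67) - 112560) - 1010 = (-29925/67 - 112560) - 1010 = -7571445/67 - 1010 = -7639115/67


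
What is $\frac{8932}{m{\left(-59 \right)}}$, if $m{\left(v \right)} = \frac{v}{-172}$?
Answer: $\frac{1536304}{59} \approx 26039.0$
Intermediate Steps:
$m{\left(v \right)} = - \frac{v}{172}$ ($m{\left(v \right)} = v \left(- \frac{1}{172}\right) = - \frac{v}{172}$)
$\frac{8932}{m{\left(-59 \right)}} = \frac{8932}{\left(- \frac{1}{172}\right) \left(-59\right)} = \frac{8932}{\frac{59}{172}} = 8932 \cdot \frac{172}{59} = \frac{1536304}{59}$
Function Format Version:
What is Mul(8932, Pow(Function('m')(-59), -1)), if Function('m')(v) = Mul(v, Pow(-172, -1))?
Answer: Rational(1536304, 59) ≈ 26039.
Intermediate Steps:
Function('m')(v) = Mul(Rational(-1, 172), v) (Function('m')(v) = Mul(v, Rational(-1, 172)) = Mul(Rational(-1, 172), v))
Mul(8932, Pow(Function('m')(-59), -1)) = Mul(8932, Pow(Mul(Rational(-1, 172), -59), -1)) = Mul(8932, Pow(Rational(59, 172), -1)) = Mul(8932, Rational(172, 59)) = Rational(1536304, 59)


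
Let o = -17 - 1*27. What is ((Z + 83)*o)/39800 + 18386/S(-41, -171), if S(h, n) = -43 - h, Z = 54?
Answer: -91471857/9950 ≈ -9193.2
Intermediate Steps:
o = -44 (o = -17 - 27 = -44)
((Z + 83)*o)/39800 + 18386/S(-41, -171) = ((54 + 83)*(-44))/39800 + 18386/(-43 - 1*(-41)) = (137*(-44))*(1/39800) + 18386/(-43 + 41) = -6028*1/39800 + 18386/(-2) = -1507/9950 + 18386*(-1/2) = -1507/9950 - 9193 = -91471857/9950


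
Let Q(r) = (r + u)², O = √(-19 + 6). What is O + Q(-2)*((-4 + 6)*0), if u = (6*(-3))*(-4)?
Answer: I*√13 ≈ 3.6056*I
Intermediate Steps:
O = I*√13 (O = √(-13) = I*√13 ≈ 3.6056*I)
u = 72 (u = -18*(-4) = 72)
Q(r) = (72 + r)² (Q(r) = (r + 72)² = (72 + r)²)
O + Q(-2)*((-4 + 6)*0) = I*√13 + (72 - 2)²*((-4 + 6)*0) = I*√13 + 70²*(2*0) = I*√13 + 4900*0 = I*√13 + 0 = I*√13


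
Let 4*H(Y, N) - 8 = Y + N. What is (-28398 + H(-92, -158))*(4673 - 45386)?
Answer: 2317261821/2 ≈ 1.1586e+9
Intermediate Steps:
H(Y, N) = 2 + N/4 + Y/4 (H(Y, N) = 2 + (Y + N)/4 = 2 + (N + Y)/4 = 2 + (N/4 + Y/4) = 2 + N/4 + Y/4)
(-28398 + H(-92, -158))*(4673 - 45386) = (-28398 + (2 + (¼)*(-158) + (¼)*(-92)))*(4673 - 45386) = (-28398 + (2 - 79/2 - 23))*(-40713) = (-28398 - 121/2)*(-40713) = -56917/2*(-40713) = 2317261821/2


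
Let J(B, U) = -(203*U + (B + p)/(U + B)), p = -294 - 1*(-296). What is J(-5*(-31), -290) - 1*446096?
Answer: -52275353/135 ≈ -3.8723e+5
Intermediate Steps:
p = 2 (p = -294 + 296 = 2)
J(B, U) = -203*U - (2 + B)/(B + U) (J(B, U) = -(203*U + (B + 2)/(U + B)) = -(203*U + (2 + B)/(B + U)) = -203*U - (2 + B)/(B + U))
J(-5*(-31), -290) - 1*446096 = (-2 - (-5)*(-31) - 203*(-290)**2 - 203*(-5*(-31))*(-290))/(-5*(-31) - 290) - 1*446096 = (-2 - 1*155 - 203*84100 - 203*155*(-290))/(155 - 290) - 446096 = (-2 - 155 - 17072300 + 9124850)/(-135) - 446096 = -1/135*(-7947607) - 446096 = 7947607/135 - 446096 = -52275353/135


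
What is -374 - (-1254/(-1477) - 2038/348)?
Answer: -94830385/256998 ≈ -368.99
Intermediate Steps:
-374 - (-1254/(-1477) - 2038/348) = -374 - (-1254*(-1/1477) - 2038*1/348) = -374 - (1254/1477 - 1019/174) = -374 - 1*(-1286867/256998) = -374 + 1286867/256998 = -94830385/256998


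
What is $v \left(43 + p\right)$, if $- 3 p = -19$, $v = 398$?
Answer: $\frac{58904}{3} \approx 19635.0$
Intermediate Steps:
$p = \frac{19}{3}$ ($p = \left(- \frac{1}{3}\right) \left(-19\right) = \frac{19}{3} \approx 6.3333$)
$v \left(43 + p\right) = 398 \left(43 + \frac{19}{3}\right) = 398 \cdot \frac{148}{3} = \frac{58904}{3}$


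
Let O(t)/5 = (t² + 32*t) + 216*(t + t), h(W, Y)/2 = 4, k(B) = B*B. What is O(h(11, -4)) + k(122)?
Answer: 33764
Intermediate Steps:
k(B) = B²
h(W, Y) = 8 (h(W, Y) = 2*4 = 8)
O(t) = 5*t² + 2320*t (O(t) = 5*((t² + 32*t) + 216*(t + t)) = 5*((t² + 32*t) + 216*(2*t)) = 5*((t² + 32*t) + 432*t) = 5*(t² + 464*t) = 5*t² + 2320*t)
O(h(11, -4)) + k(122) = 5*8*(464 + 8) + 122² = 5*8*472 + 14884 = 18880 + 14884 = 33764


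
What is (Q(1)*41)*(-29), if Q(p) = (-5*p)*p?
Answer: 5945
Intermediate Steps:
Q(p) = -5*p²
(Q(1)*41)*(-29) = (-5*1²*41)*(-29) = (-5*1*41)*(-29) = -5*41*(-29) = -205*(-29) = 5945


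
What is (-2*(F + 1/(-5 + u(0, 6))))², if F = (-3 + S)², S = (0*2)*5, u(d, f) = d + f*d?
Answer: 7744/25 ≈ 309.76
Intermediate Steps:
u(d, f) = d + d*f
S = 0 (S = 0*5 = 0)
F = 9 (F = (-3 + 0)² = (-3)² = 9)
(-2*(F + 1/(-5 + u(0, 6))))² = (-2*(9 + 1/(-5 + 0*(1 + 6))))² = (-2*(9 + 1/(-5 + 0*7)))² = (-2*(9 + 1/(-5 + 0)))² = (-2*(9 + 1/(-5)))² = (-2*(9 - ⅕))² = (-2*44/5)² = (-88/5)² = 7744/25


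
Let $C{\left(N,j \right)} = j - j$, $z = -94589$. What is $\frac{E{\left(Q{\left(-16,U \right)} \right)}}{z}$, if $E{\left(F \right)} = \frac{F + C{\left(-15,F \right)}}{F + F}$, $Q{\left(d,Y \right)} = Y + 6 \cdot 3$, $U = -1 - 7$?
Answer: $- \frac{1}{189178} \approx -5.286 \cdot 10^{-6}$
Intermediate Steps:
$C{\left(N,j \right)} = 0$
$U = -8$ ($U = -1 - 7 = -8$)
$Q{\left(d,Y \right)} = 18 + Y$ ($Q{\left(d,Y \right)} = Y + 18 = 18 + Y$)
$E{\left(F \right)} = \frac{1}{2}$ ($E{\left(F \right)} = \frac{F + 0}{F + F} = \frac{F}{2 F} = F \frac{1}{2 F} = \frac{1}{2}$)
$\frac{E{\left(Q{\left(-16,U \right)} \right)}}{z} = \frac{1}{2 \left(-94589\right)} = \frac{1}{2} \left(- \frac{1}{94589}\right) = - \frac{1}{189178}$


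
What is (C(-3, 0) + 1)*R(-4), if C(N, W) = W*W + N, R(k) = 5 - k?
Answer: -18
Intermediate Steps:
C(N, W) = N + W² (C(N, W) = W² + N = N + W²)
(C(-3, 0) + 1)*R(-4) = ((-3 + 0²) + 1)*(5 - 1*(-4)) = ((-3 + 0) + 1)*(5 + 4) = (-3 + 1)*9 = -2*9 = -18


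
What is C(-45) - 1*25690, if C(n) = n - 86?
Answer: -25821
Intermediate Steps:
C(n) = -86 + n
C(-45) - 1*25690 = (-86 - 45) - 1*25690 = -131 - 25690 = -25821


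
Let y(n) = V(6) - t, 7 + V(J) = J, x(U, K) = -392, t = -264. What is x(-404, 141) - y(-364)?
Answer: -655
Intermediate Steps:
V(J) = -7 + J
y(n) = 263 (y(n) = (-7 + 6) - 1*(-264) = -1 + 264 = 263)
x(-404, 141) - y(-364) = -392 - 1*263 = -392 - 263 = -655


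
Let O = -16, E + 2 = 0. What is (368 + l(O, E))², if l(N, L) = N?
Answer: 123904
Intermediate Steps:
E = -2 (E = -2 + 0 = -2)
(368 + l(O, E))² = (368 - 16)² = 352² = 123904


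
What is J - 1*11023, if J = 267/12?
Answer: -44003/4 ≈ -11001.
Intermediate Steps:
J = 89/4 (J = 267*(1/12) = 89/4 ≈ 22.250)
J - 1*11023 = 89/4 - 1*11023 = 89/4 - 11023 = -44003/4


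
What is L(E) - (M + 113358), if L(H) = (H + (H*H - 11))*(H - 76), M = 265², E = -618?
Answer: -264802313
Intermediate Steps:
M = 70225
L(H) = (-76 + H)*(-11 + H + H²) (L(H) = (H + (H² - 11))*(-76 + H) = (H + (-11 + H²))*(-76 + H) = (-11 + H + H²)*(-76 + H) = (-76 + H)*(-11 + H + H²))
L(E) - (M + 113358) = (836 + (-618)³ - 87*(-618) - 75*(-618)²) - (70225 + 113358) = (836 - 236029032 + 53766 - 75*381924) - 1*183583 = (836 - 236029032 + 53766 - 28644300) - 183583 = -264618730 - 183583 = -264802313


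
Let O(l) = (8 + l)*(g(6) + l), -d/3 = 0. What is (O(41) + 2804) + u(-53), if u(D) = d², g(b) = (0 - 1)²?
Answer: 4862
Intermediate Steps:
d = 0 (d = -3*0 = 0)
g(b) = 1 (g(b) = (-1)² = 1)
O(l) = (1 + l)*(8 + l) (O(l) = (8 + l)*(1 + l) = (1 + l)*(8 + l))
u(D) = 0 (u(D) = 0² = 0)
(O(41) + 2804) + u(-53) = ((8 + 41² + 9*41) + 2804) + 0 = ((8 + 1681 + 369) + 2804) + 0 = (2058 + 2804) + 0 = 4862 + 0 = 4862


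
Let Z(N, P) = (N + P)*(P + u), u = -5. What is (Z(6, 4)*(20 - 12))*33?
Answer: -2640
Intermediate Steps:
Z(N, P) = (-5 + P)*(N + P) (Z(N, P) = (N + P)*(P - 5) = (N + P)*(-5 + P) = (-5 + P)*(N + P))
(Z(6, 4)*(20 - 12))*33 = ((4² - 5*6 - 5*4 + 6*4)*(20 - 12))*33 = ((16 - 30 - 20 + 24)*8)*33 = -10*8*33 = -80*33 = -2640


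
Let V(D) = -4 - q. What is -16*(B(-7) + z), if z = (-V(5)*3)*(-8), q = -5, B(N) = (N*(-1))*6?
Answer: -1056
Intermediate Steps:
B(N) = -6*N (B(N) = -N*6 = -6*N)
V(D) = 1 (V(D) = -4 - 1*(-5) = -4 + 5 = 1)
z = 24 (z = (-1*1*3)*(-8) = -1*3*(-8) = -3*(-8) = 24)
-16*(B(-7) + z) = -16*(-6*(-7) + 24) = -16*(42 + 24) = -16*66 = -1056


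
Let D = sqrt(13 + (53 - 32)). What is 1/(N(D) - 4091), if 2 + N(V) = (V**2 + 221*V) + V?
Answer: -451/1644425 - 74*sqrt(34)/4933275 ≈ -0.00036173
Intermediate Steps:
D = sqrt(34) (D = sqrt(13 + 21) = sqrt(34) ≈ 5.8309)
N(V) = -2 + V**2 + 222*V (N(V) = -2 + ((V**2 + 221*V) + V) = -2 + (V**2 + 222*V) = -2 + V**2 + 222*V)
1/(N(D) - 4091) = 1/((-2 + (sqrt(34))**2 + 222*sqrt(34)) - 4091) = 1/((-2 + 34 + 222*sqrt(34)) - 4091) = 1/((32 + 222*sqrt(34)) - 4091) = 1/(-4059 + 222*sqrt(34))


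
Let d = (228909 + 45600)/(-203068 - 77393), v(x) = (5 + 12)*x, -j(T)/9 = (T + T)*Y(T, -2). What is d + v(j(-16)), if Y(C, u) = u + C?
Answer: -8238913839/93487 ≈ -88129.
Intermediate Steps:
Y(C, u) = C + u
j(T) = -18*T*(-2 + T) (j(T) = -9*(T + T)*(T - 2) = -9*2*T*(-2 + T) = -18*T*(-2 + T))
v(x) = 17*x
d = -91503/93487 (d = 274509/(-280461) = 274509*(-1/280461) = -91503/93487 ≈ -0.97878)
d + v(j(-16)) = -91503/93487 + 17*(18*(-16)*(2 - 1*(-16))) = -91503/93487 + 17*(18*(-16)*(2 + 16)) = -91503/93487 + 17*(18*(-16)*18) = -91503/93487 + 17*(-5184) = -91503/93487 - 88128 = -8238913839/93487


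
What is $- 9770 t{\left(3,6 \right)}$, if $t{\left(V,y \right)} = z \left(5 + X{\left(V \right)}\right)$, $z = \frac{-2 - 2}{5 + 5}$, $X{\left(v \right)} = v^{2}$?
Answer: $54712$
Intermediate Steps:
$z = - \frac{2}{5}$ ($z = - \frac{4}{10} = \left(-4\right) \frac{1}{10} = - \frac{2}{5} \approx -0.4$)
$t{\left(V,y \right)} = -2 - \frac{2 V^{2}}{5}$ ($t{\left(V,y \right)} = - \frac{2 \left(5 + V^{2}\right)}{5} = -2 - \frac{2 V^{2}}{5}$)
$- 9770 t{\left(3,6 \right)} = - 9770 \left(-2 - \frac{2 \cdot 3^{2}}{5}\right) = - 9770 \left(-2 - \frac{18}{5}\right) = \left(-9770\right) \left(- \frac{28}{5}\right) = 54712$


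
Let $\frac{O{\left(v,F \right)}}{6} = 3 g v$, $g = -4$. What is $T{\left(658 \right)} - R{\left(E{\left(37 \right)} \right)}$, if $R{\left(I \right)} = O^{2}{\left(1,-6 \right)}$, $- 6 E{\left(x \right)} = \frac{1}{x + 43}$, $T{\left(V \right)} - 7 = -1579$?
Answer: $-6756$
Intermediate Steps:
$T{\left(V \right)} = -1572$ ($T{\left(V \right)} = 7 - 1579 = -1572$)
$E{\left(x \right)} = - \frac{1}{6 \left(43 + x\right)}$ ($E{\left(x \right)} = - \frac{1}{6 \left(x + 43\right)} = - \frac{1}{6 \left(43 + x\right)}$)
$O{\left(v,F \right)} = - 72 v$ ($O{\left(v,F \right)} = 6 \cdot 3 \left(-4\right) v = 6 \left(- 12 v\right) = - 72 v$)
$R{\left(I \right)} = 5184$ ($R{\left(I \right)} = \left(\left(-72\right) 1\right)^{2} = \left(-72\right)^{2} = 5184$)
$T{\left(658 \right)} - R{\left(E{\left(37 \right)} \right)} = -1572 - 5184 = -6756$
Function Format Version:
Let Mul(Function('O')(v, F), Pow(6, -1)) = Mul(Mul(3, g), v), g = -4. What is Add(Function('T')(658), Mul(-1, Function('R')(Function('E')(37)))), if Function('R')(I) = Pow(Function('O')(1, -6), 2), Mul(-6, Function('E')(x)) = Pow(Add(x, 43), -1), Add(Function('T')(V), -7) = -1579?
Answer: -6756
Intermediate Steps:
Function('T')(V) = -1572 (Function('T')(V) = Add(7, -1579) = -1572)
Function('E')(x) = Mul(Rational(-1, 6), Pow(Add(43, x), -1)) (Function('E')(x) = Mul(Rational(-1, 6), Pow(Add(x, 43), -1)) = Mul(Rational(-1, 6), Pow(Add(43, x), -1)))
Function('O')(v, F) = Mul(-72, v) (Function('O')(v, F) = Mul(6, Mul(Mul(3, -4), v)) = Mul(6, Mul(-12, v)) = Mul(-72, v))
Function('R')(I) = 5184 (Function('R')(I) = Pow(Mul(-72, 1), 2) = Pow(-72, 2) = 5184)
Add(Function('T')(658), Mul(-1, Function('R')(Function('E')(37)))) = Add(-1572, Mul(-1, 5184)) = Add(-1572, -5184) = -6756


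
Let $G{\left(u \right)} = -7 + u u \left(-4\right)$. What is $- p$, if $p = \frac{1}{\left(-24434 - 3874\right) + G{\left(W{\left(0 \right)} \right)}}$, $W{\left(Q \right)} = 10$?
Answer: $\frac{1}{28715} \approx 3.4825 \cdot 10^{-5}$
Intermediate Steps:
$G{\left(u \right)} = -7 - 4 u^{2}$ ($G{\left(u \right)} = -7 + u \left(- 4 u\right) = -7 - 4 u^{2}$)
$p = - \frac{1}{28715}$ ($p = \frac{1}{\left(-24434 - 3874\right) - \left(7 + 4 \cdot 10^{2}\right)} = \frac{1}{\left(-24434 - 3874\right) - 407} = \frac{1}{-28308 - 407} = \frac{1}{-28715} = - \frac{1}{28715} \approx -3.4825 \cdot 10^{-5}$)
$- p = \left(-1\right) \left(- \frac{1}{28715}\right) = \frac{1}{28715}$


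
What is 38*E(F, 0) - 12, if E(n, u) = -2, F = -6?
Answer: -88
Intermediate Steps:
38*E(F, 0) - 12 = 38*(-2) - 12 = -76 - 12 = -88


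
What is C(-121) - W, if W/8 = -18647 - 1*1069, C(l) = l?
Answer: 157607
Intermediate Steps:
W = -157728 (W = 8*(-18647 - 1*1069) = 8*(-18647 - 1069) = 8*(-19716) = -157728)
C(-121) - W = -121 - 1*(-157728) = -121 + 157728 = 157607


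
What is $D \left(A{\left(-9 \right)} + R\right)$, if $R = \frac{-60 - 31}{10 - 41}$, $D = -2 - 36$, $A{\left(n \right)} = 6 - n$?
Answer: $- \frac{21128}{31} \approx -681.55$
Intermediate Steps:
$D = -38$
$R = \frac{91}{31}$ ($R = - \frac{91}{-31} = \left(-91\right) \left(- \frac{1}{31}\right) = \frac{91}{31} \approx 2.9355$)
$D \left(A{\left(-9 \right)} + R\right) = - 38 \left(\left(6 - -9\right) + \frac{91}{31}\right) = - 38 \left(\left(6 + 9\right) + \frac{91}{31}\right) = - 38 \left(15 + \frac{91}{31}\right) = \left(-38\right) \frac{556}{31} = - \frac{21128}{31}$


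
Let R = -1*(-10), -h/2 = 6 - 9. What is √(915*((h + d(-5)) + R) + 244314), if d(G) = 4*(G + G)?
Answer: 3*√24706 ≈ 471.54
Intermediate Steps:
h = 6 (h = -2*(6 - 9) = -2*(-3) = 6)
R = 10
d(G) = 8*G (d(G) = 4*(2*G) = 8*G)
√(915*((h + d(-5)) + R) + 244314) = √(915*((6 + 8*(-5)) + 10) + 244314) = √(915*((6 - 40) + 10) + 244314) = √(915*(-34 + 10) + 244314) = √(915*(-24) + 244314) = √(-21960 + 244314) = √222354 = 3*√24706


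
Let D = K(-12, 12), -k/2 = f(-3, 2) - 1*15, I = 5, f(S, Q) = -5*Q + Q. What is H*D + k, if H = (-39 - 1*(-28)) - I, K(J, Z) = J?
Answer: 238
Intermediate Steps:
f(S, Q) = -4*Q
k = 46 (k = -2*(-4*2 - 1*15) = -2*(-8 - 15) = -2*(-23) = 46)
D = -12
H = -16 (H = (-39 - 1*(-28)) - 1*5 = (-39 + 28) - 5 = -11 - 5 = -16)
H*D + k = -16*(-12) + 46 = 192 + 46 = 238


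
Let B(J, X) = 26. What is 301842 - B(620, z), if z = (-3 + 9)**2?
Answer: 301816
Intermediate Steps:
z = 36 (z = 6**2 = 36)
301842 - B(620, z) = 301842 - 1*26 = 301842 - 26 = 301816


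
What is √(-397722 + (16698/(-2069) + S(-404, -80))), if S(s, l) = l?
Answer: 2*I*√425732458871/2069 ≈ 630.72*I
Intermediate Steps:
√(-397722 + (16698/(-2069) + S(-404, -80))) = √(-397722 + (16698/(-2069) - 80)) = √(-397722 + (16698*(-1/2069) - 80)) = √(-397722 + (-16698/2069 - 80)) = √(-397722 - 182218/2069) = √(-823069036/2069) = 2*I*√425732458871/2069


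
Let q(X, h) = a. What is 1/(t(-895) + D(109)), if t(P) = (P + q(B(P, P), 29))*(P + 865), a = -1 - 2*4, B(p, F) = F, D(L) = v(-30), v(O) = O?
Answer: 1/27090 ≈ 3.6914e-5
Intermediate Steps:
D(L) = -30
a = -9 (a = -1 - 8 = -9)
q(X, h) = -9
t(P) = (-9 + P)*(865 + P) (t(P) = (P - 9)*(P + 865) = (-9 + P)*(865 + P))
1/(t(-895) + D(109)) = 1/((-7785 + (-895)**2 + 856*(-895)) - 30) = 1/((-7785 + 801025 - 766120) - 30) = 1/(27120 - 30) = 1/27090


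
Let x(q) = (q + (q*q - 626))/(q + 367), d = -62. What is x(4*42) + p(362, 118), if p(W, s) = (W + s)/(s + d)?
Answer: 226462/3745 ≈ 60.471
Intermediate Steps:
p(W, s) = (W + s)/(-62 + s) (p(W, s) = (W + s)/(s - 62) = (W + s)/(-62 + s))
x(q) = (-626 + q + q²)/(367 + q) (x(q) = (q + (q² - 626))/(367 + q) = (q + (-626 + q²))/(367 + q) = (-626 + q + q²)/(367 + q))
x(4*42) + p(362, 118) = (-626 + 4*42 + (4*42)²)/(367 + 4*42) + (362 + 118)/(-62 + 118) = (-626 + 168 + 168²)/(367 + 168) + 480/56 = (-626 + 168 + 28224)/535 + (1/56)*480 = (1/535)*27766 + 60/7 = 27766/535 + 60/7 = 226462/3745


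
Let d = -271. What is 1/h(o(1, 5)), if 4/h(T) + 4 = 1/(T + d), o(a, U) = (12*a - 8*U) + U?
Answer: -1177/1176 ≈ -1.0009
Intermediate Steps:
o(a, U) = -7*U + 12*a (o(a, U) = (-8*U + 12*a) + U = -7*U + 12*a)
h(T) = 4/(-4 + 1/(-271 + T)) (h(T) = 4/(-4 + 1/(T - 271)) = 4/(-4 + 1/(-271 + T)))
1/h(o(1, 5)) = 1/(4*(271 - (-7*5 + 12*1))/(-1085 + 4*(-7*5 + 12*1))) = 1/(4*(271 - (-35 + 12))/(-1085 + 4*(-35 + 12))) = 1/(4*(271 - 1*(-23))/(-1085 + 4*(-23))) = 1/(4*(271 + 23)/(-1085 - 92)) = 1/(4*294/(-1177)) = 1/(4*(-1/1177)*294) = 1/(-1176/1177) = -1177/1176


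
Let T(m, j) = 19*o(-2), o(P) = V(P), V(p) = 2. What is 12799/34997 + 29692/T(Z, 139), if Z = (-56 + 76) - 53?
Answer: 519808643/664943 ≈ 781.73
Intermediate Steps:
Z = -33 (Z = 20 - 53 = -33)
o(P) = 2
T(m, j) = 38 (T(m, j) = 19*2 = 38)
12799/34997 + 29692/T(Z, 139) = 12799/34997 + 29692/38 = 12799*(1/34997) + 29692*(1/38) = 12799/34997 + 14846/19 = 519808643/664943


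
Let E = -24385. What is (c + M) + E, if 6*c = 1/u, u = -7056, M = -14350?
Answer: -1639884961/42336 ≈ -38735.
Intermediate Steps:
c = -1/42336 (c = (⅙)/(-7056) = (⅙)*(-1/7056) = -1/42336 ≈ -2.3621e-5)
(c + M) + E = (-1/42336 - 14350) - 24385 = -607521601/42336 - 24385 = -1639884961/42336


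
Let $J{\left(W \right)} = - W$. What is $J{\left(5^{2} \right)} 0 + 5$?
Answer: $5$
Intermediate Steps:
$J{\left(5^{2} \right)} 0 + 5 = - 5^{2} \cdot 0 + 5 = \left(-1\right) 25 \cdot 0 + 5 = \left(-25\right) 0 + 5 = 0 + 5 = 5$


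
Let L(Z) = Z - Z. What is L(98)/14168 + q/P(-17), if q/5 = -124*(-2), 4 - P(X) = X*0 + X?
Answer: 1240/21 ≈ 59.048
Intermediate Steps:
P(X) = 4 - X (P(X) = 4 - (X*0 + X) = 4 - (0 + X) = 4 - X)
L(Z) = 0
q = 1240 (q = 5*(-124*(-2)) = 5*248 = 1240)
L(98)/14168 + q/P(-17) = 0/14168 + 1240/(4 - 1*(-17)) = 0*(1/14168) + 1240/(4 + 17) = 0 + 1240/21 = 1240/21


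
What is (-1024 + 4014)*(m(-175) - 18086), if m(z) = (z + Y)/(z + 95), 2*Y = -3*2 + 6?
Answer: -432564795/8 ≈ -5.4071e+7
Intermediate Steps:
Y = 0 (Y = (-3*2 + 6)/2 = (-6 + 6)/2 = (1/2)*0 = 0)
m(z) = z/(95 + z) (m(z) = (z + 0)/(z + 95) = z/(95 + z))
(-1024 + 4014)*(m(-175) - 18086) = (-1024 + 4014)*(-175/(95 - 175) - 18086) = 2990*(-175/(-80) - 18086) = 2990*(-175*(-1/80) - 18086) = 2990*(35/16 - 18086) = 2990*(-289341/16) = -432564795/8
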